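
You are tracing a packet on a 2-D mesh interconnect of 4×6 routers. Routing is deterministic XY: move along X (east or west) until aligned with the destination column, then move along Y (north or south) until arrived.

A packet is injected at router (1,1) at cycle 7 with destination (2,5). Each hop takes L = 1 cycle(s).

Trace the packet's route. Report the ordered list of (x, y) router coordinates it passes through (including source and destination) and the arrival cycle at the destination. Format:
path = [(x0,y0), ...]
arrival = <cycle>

  0. router=(1,1) cycle=7 (inject)
  1. router=(2,1) cycle=8 dir=E
  2. router=(2,2) cycle=9 dir=N
  3. router=(2,3) cycle=10 dir=N
  4. router=(2,4) cycle=11 dir=N
  5. router=(2,5) cycle=12 dir=N

path = [(1,1), (2,1), (2,2), (2,3), (2,4), (2,5)]
arrival = 12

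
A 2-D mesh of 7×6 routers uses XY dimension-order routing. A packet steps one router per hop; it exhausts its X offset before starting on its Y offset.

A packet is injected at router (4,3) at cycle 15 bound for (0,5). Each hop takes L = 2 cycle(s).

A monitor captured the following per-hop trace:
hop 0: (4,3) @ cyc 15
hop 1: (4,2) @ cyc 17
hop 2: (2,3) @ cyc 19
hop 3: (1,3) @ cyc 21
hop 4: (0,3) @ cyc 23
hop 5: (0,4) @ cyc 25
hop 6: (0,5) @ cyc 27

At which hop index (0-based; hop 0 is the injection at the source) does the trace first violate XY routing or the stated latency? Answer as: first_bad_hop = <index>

  1: Δx=+0 Δy=-1 Δt=2 [BAD: Y-move but x=4≠0]

first_bad_hop = 1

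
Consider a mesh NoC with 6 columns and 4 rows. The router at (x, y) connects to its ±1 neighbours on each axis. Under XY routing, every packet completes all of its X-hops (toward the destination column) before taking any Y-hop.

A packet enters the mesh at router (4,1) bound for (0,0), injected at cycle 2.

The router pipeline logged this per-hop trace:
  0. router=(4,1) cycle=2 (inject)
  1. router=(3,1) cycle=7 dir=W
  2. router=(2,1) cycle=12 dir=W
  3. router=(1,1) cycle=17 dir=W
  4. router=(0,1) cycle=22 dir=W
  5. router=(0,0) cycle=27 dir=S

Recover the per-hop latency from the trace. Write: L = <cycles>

cyc[1] − cyc[0] = 7 − 2 = 5.
That increment is L by definition: L = 5.

L = 5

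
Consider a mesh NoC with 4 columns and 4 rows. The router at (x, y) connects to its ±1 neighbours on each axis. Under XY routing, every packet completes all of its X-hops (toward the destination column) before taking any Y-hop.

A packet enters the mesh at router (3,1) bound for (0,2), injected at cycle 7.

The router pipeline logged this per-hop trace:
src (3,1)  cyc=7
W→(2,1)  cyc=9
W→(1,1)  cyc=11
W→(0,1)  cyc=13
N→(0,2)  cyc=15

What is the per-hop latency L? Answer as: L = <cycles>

L = 2

From hop 0 (7) to hop 1 (9): +2 cycles.
Per-hop latency L = Δcyc = 2.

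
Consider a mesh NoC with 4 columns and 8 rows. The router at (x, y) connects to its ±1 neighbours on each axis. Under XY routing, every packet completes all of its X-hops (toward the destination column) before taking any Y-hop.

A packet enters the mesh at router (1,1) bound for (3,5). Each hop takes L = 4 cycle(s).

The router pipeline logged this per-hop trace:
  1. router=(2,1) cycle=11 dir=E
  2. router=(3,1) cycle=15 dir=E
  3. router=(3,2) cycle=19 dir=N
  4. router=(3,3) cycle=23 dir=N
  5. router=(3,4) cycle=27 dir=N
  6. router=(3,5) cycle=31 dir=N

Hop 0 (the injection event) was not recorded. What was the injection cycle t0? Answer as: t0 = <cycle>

The first recorded entry is hop 1 at cycle 11.
Subtract one hop: t0 = 11 − 4 = 7.

t0 = 7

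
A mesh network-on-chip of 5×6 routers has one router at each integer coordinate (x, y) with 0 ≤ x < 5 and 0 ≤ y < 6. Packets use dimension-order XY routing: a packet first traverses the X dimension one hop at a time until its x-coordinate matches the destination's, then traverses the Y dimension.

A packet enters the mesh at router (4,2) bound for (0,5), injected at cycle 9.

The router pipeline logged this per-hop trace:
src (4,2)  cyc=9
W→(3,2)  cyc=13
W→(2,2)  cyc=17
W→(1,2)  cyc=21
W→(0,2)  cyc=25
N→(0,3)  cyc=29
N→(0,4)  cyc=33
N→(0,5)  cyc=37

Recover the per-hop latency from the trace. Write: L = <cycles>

L = 4

Between hops 0 and 1 the cycle counter advances 13 − 9 = 4.
Per-hop latency L = Δcyc = 4.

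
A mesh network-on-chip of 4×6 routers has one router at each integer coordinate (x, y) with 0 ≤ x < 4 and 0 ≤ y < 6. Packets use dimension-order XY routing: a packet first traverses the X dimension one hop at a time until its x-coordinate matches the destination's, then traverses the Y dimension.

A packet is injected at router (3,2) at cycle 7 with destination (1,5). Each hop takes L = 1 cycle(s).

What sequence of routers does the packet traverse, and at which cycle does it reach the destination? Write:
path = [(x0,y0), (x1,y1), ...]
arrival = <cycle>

path = [(3,2), (2,2), (1,2), (1,3), (1,4), (1,5)]
arrival = 12

[0] x=3 y=2 t=7
[1] x=2 y=2 t=8 →W
[2] x=1 y=2 t=9 →W
[3] x=1 y=3 t=10 →N
[4] x=1 y=4 t=11 →N
[5] x=1 y=5 t=12 →N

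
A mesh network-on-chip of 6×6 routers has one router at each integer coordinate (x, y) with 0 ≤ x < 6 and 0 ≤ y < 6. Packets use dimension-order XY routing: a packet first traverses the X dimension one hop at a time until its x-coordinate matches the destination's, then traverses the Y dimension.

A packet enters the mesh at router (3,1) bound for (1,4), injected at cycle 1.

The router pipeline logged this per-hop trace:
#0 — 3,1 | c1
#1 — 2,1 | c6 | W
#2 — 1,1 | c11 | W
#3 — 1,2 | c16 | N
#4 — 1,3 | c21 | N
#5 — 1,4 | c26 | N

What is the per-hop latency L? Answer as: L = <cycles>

L = 5

From hop 0 (1) to hop 1 (6): +5 cycles.
One hop costs L cycles, so L = 5.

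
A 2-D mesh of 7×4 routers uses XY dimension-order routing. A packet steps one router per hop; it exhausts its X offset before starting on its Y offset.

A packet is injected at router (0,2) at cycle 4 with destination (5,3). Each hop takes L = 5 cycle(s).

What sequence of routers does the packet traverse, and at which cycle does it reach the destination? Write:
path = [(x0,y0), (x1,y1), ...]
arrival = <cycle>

path = [(0,2), (1,2), (2,2), (3,2), (4,2), (5,2), (5,3)]
arrival = 34

[0] x=0 y=2 t=4
[1] x=1 y=2 t=9 →E
[2] x=2 y=2 t=14 →E
[3] x=3 y=2 t=19 →E
[4] x=4 y=2 t=24 →E
[5] x=5 y=2 t=29 →E
[6] x=5 y=3 t=34 →N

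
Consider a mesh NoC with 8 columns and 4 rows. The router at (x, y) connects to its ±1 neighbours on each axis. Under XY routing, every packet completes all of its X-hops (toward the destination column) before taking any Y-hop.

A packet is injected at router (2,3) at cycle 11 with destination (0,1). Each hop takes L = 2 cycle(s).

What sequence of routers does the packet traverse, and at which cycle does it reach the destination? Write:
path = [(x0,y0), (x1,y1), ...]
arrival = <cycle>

t=11: at (2,3)
t=13: at (1,3) after W
t=15: at (0,3) after W
t=17: at (0,2) after S
t=19: at (0,1) after S

path = [(2,3), (1,3), (0,3), (0,2), (0,1)]
arrival = 19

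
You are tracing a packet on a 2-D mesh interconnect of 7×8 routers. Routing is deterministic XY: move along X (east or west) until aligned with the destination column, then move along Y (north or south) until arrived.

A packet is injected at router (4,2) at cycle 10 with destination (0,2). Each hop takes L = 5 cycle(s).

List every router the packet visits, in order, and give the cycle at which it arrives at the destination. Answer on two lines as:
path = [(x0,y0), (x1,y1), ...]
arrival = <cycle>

path = [(4,2), (3,2), (2,2), (1,2), (0,2)]
arrival = 30

src (4,2)  cyc=10
W→(3,2)  cyc=15
W→(2,2)  cyc=20
W→(1,2)  cyc=25
W→(0,2)  cyc=30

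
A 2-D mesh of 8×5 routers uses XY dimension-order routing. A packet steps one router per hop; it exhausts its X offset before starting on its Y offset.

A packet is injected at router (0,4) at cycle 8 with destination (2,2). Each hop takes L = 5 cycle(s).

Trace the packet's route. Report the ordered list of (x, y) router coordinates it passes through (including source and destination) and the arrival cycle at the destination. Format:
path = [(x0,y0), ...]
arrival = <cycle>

#0 — 0,4 | c8
#1 — 1,4 | c13 | E
#2 — 2,4 | c18 | E
#3 — 2,3 | c23 | S
#4 — 2,2 | c28 | S

path = [(0,4), (1,4), (2,4), (2,3), (2,2)]
arrival = 28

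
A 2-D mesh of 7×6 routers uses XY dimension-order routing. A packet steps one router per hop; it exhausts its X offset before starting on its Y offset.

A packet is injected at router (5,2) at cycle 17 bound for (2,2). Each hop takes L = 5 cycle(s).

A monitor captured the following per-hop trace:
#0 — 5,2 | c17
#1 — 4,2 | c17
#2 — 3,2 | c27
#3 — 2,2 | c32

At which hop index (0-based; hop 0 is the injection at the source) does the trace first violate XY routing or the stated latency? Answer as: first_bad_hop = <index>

first_bad_hop = 1

hop 1: step (-1,+0), +0 cyc — BAD: Δcyc=0≠L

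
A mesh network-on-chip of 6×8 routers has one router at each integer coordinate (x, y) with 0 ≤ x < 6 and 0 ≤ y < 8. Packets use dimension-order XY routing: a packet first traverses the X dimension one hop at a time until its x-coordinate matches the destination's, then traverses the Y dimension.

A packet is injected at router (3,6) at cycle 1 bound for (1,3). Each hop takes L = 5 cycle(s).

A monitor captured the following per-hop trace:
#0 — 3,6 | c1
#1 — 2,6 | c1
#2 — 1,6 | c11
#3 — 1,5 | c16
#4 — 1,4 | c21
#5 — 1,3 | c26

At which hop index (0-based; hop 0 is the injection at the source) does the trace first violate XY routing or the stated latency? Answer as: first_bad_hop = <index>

first_bad_hop = 1

hop 1: step (-1,+0), +0 cyc — BAD: Δcyc=0≠L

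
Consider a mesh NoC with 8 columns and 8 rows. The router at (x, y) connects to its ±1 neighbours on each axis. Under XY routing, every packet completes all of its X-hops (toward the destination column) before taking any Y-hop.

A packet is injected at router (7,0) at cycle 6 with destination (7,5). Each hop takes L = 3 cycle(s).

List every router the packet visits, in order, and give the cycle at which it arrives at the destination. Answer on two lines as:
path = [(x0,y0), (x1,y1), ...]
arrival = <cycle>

#0 — 7,0 | c6
#1 — 7,1 | c9 | N
#2 — 7,2 | c12 | N
#3 — 7,3 | c15 | N
#4 — 7,4 | c18 | N
#5 — 7,5 | c21 | N

path = [(7,0), (7,1), (7,2), (7,3), (7,4), (7,5)]
arrival = 21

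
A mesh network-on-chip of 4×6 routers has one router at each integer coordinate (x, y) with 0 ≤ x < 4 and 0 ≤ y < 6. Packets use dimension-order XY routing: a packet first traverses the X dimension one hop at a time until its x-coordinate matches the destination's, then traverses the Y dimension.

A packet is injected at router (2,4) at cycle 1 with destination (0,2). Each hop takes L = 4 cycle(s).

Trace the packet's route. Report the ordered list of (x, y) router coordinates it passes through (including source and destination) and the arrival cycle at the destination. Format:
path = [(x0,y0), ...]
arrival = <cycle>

path = [(2,4), (1,4), (0,4), (0,3), (0,2)]
arrival = 17

t=1: at (2,4)
t=5: at (1,4) after W
t=9: at (0,4) after W
t=13: at (0,3) after S
t=17: at (0,2) after S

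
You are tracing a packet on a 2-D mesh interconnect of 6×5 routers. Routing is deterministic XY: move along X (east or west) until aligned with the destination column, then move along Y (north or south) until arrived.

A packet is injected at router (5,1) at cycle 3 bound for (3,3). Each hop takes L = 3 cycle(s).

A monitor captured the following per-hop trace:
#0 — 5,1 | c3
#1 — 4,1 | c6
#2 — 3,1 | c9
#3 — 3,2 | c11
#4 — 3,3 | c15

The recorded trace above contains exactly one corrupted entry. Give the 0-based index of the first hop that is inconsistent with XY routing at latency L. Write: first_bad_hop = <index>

first_bad_hop = 3

hop 1: step (-1,+0), +3 cyc — ok
hop 2: step (-1,+0), +3 cyc — ok
hop 3: step (+0,+1), +2 cyc — BAD: Δcyc=2≠L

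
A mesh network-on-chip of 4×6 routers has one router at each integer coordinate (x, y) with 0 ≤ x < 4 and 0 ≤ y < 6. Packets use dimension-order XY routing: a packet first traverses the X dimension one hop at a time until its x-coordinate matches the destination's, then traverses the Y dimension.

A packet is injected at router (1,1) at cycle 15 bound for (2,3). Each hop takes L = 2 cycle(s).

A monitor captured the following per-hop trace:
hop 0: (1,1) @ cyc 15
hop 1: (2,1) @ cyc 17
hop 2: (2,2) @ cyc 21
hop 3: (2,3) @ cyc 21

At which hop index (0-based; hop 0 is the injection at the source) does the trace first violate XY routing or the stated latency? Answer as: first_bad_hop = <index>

hop 1: step (+1,+0), +2 cyc — ok
hop 2: step (+0,+1), +4 cyc — BAD: Δcyc=4≠L

first_bad_hop = 2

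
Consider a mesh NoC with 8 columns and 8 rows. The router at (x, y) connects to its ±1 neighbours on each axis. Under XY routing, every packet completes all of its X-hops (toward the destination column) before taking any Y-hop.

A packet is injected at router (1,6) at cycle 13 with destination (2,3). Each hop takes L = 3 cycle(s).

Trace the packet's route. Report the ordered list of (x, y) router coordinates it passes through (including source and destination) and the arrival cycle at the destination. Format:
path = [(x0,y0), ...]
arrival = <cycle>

hop 0: (1,6) @ cyc 13
hop 1: (2,6) @ cyc 16  [E]
hop 2: (2,5) @ cyc 19  [S]
hop 3: (2,4) @ cyc 22  [S]
hop 4: (2,3) @ cyc 25  [S]

path = [(1,6), (2,6), (2,5), (2,4), (2,3)]
arrival = 25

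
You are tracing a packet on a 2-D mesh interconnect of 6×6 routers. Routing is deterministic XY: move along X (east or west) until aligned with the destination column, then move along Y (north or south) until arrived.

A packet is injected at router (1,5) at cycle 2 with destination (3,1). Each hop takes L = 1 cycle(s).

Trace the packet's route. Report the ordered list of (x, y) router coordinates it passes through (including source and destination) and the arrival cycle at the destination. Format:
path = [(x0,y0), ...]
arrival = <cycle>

  0. router=(1,5) cycle=2 (inject)
  1. router=(2,5) cycle=3 dir=E
  2. router=(3,5) cycle=4 dir=E
  3. router=(3,4) cycle=5 dir=S
  4. router=(3,3) cycle=6 dir=S
  5. router=(3,2) cycle=7 dir=S
  6. router=(3,1) cycle=8 dir=S

path = [(1,5), (2,5), (3,5), (3,4), (3,3), (3,2), (3,1)]
arrival = 8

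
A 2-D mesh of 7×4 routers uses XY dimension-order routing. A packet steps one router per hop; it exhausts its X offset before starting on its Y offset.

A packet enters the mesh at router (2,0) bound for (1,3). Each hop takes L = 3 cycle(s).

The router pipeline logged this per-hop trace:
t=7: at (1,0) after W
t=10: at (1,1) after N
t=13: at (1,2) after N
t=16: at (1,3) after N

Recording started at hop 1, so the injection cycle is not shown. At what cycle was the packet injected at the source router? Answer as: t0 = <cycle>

t0 = 4

Hop 1 reached at cycle 7; hop k is at t0 + k·L.
So t0 = 7 − 1·3 = 4.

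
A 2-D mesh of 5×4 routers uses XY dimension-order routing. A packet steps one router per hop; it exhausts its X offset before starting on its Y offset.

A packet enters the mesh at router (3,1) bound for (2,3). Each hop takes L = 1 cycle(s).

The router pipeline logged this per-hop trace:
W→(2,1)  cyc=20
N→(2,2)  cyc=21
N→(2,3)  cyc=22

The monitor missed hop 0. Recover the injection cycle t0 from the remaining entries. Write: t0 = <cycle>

t0 = 19

At hop 1 the cycle is 20; in general cyc_k = t0 + kL.
t0 = cyc[1] − L = 20 − 1 = 19.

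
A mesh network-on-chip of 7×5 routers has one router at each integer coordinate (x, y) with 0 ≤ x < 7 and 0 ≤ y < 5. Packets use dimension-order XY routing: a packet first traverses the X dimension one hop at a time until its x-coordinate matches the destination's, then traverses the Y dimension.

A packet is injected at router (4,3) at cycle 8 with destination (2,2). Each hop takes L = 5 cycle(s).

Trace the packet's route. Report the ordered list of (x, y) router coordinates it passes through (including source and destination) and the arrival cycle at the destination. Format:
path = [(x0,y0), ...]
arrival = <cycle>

path = [(4,3), (3,3), (2,3), (2,2)]
arrival = 23

[0] x=4 y=3 t=8
[1] x=3 y=3 t=13 →W
[2] x=2 y=3 t=18 →W
[3] x=2 y=2 t=23 →S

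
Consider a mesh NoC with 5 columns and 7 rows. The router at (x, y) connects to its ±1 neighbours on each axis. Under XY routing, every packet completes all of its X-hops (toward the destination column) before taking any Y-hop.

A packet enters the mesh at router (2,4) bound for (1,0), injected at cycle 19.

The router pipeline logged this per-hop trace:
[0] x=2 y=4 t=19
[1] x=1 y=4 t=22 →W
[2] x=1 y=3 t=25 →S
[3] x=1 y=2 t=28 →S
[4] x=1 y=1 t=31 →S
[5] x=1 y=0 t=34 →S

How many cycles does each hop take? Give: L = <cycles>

From hop 0 (19) to hop 1 (22): +3 cycles.
One hop costs L cycles, so L = 3.

L = 3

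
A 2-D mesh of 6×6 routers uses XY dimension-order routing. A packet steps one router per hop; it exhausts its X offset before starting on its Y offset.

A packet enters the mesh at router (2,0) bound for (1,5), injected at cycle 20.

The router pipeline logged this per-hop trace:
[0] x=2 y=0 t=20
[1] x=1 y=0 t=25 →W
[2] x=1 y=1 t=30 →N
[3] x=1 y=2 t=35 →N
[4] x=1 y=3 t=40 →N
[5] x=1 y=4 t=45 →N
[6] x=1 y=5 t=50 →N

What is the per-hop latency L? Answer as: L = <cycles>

L = 5

Δcyc across hop 0→1: 25 − 20 = 5.
Per-hop latency L = Δcyc = 5.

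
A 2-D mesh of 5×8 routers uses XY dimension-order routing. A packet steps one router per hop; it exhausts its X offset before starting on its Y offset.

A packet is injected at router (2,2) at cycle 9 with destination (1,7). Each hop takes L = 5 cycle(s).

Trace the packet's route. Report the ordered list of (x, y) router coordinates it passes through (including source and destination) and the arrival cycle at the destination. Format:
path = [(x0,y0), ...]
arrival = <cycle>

t=9: at (2,2)
t=14: at (1,2) after W
t=19: at (1,3) after N
t=24: at (1,4) after N
t=29: at (1,5) after N
t=34: at (1,6) after N
t=39: at (1,7) after N

path = [(2,2), (1,2), (1,3), (1,4), (1,5), (1,6), (1,7)]
arrival = 39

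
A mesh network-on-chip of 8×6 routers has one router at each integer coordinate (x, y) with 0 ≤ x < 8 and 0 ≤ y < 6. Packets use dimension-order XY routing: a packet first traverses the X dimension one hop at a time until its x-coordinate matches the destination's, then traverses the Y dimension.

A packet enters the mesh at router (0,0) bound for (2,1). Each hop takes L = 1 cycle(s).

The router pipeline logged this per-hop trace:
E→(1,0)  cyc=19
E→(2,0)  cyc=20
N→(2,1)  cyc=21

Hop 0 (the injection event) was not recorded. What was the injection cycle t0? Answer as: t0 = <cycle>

t0 = 18

At hop 1 the cycle is 19; in general cyc_k = t0 + kL.
t0 = cyc[1] − L = 19 − 1 = 18.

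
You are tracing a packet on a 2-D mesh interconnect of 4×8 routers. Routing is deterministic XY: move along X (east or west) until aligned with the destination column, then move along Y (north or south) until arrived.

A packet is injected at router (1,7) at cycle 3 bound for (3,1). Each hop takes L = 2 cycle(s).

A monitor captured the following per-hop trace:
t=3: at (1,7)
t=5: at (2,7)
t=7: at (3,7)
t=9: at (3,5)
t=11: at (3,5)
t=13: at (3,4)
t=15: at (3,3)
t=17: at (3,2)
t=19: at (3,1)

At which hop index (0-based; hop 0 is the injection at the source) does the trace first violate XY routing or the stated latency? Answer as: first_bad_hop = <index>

first_bad_hop = 3

hop 1: step (+1,+0), +2 cyc — ok
hop 2: step (+1,+0), +2 cyc — ok
hop 3: step (+0,-2), +2 cyc — BAD: non-unit step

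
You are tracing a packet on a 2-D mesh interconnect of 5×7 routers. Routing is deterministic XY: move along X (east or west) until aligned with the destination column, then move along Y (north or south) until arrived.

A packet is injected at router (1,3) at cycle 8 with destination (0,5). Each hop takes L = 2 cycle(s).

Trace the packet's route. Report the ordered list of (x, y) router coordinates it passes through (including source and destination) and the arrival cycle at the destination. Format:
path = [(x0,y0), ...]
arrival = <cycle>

path = [(1,3), (0,3), (0,4), (0,5)]
arrival = 14

[0] x=1 y=3 t=8
[1] x=0 y=3 t=10 →W
[2] x=0 y=4 t=12 →N
[3] x=0 y=5 t=14 →N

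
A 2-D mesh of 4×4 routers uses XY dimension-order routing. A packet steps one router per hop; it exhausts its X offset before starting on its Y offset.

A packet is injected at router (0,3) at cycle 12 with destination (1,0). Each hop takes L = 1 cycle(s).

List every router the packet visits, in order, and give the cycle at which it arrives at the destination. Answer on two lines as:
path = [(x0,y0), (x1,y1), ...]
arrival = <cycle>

path = [(0,3), (1,3), (1,2), (1,1), (1,0)]
arrival = 16

src (0,3)  cyc=12
E→(1,3)  cyc=13
S→(1,2)  cyc=14
S→(1,1)  cyc=15
S→(1,0)  cyc=16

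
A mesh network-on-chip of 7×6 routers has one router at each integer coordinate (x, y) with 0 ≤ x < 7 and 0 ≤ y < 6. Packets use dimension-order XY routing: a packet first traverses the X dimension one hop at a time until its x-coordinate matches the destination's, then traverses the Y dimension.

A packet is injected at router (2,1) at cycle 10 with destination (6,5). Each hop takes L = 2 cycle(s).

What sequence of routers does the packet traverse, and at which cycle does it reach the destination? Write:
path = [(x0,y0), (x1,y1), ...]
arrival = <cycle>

path = [(2,1), (3,1), (4,1), (5,1), (6,1), (6,2), (6,3), (6,4), (6,5)]
arrival = 26

src (2,1)  cyc=10
E→(3,1)  cyc=12
E→(4,1)  cyc=14
E→(5,1)  cyc=16
E→(6,1)  cyc=18
N→(6,2)  cyc=20
N→(6,3)  cyc=22
N→(6,4)  cyc=24
N→(6,5)  cyc=26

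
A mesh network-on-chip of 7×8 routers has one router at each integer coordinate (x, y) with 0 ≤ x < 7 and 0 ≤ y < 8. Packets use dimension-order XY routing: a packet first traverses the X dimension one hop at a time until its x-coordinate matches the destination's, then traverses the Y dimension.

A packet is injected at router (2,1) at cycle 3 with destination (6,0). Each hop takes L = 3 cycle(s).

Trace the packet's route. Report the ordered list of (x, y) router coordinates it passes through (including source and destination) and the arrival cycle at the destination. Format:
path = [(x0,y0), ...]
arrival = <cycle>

hop 0: (2,1) @ cyc 3
hop 1: (3,1) @ cyc 6  [E]
hop 2: (4,1) @ cyc 9  [E]
hop 3: (5,1) @ cyc 12  [E]
hop 4: (6,1) @ cyc 15  [E]
hop 5: (6,0) @ cyc 18  [S]

path = [(2,1), (3,1), (4,1), (5,1), (6,1), (6,0)]
arrival = 18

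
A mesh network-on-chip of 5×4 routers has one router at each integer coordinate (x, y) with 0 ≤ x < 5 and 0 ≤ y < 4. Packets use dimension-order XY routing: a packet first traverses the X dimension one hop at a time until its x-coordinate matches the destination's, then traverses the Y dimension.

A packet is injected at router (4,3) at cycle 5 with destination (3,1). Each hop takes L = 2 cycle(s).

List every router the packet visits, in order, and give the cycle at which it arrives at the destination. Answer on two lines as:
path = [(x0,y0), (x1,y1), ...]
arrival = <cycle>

src (4,3)  cyc=5
W→(3,3)  cyc=7
S→(3,2)  cyc=9
S→(3,1)  cyc=11

path = [(4,3), (3,3), (3,2), (3,1)]
arrival = 11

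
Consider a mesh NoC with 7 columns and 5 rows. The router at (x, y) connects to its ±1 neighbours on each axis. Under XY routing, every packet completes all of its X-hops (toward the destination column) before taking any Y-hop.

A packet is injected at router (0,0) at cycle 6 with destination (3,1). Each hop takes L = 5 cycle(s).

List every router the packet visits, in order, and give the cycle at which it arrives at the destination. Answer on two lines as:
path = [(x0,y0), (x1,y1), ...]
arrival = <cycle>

t=6: at (0,0)
t=11: at (1,0) after E
t=16: at (2,0) after E
t=21: at (3,0) after E
t=26: at (3,1) after N

path = [(0,0), (1,0), (2,0), (3,0), (3,1)]
arrival = 26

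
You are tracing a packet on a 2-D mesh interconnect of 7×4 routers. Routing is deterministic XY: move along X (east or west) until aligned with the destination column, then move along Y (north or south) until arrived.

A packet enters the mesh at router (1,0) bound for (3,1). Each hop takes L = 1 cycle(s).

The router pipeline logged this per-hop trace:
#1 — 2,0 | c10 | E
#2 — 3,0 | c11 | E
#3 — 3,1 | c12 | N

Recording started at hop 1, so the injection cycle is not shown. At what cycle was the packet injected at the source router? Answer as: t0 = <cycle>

t0 = 9

The first recorded entry is hop 1 at cycle 10.
Subtract one hop: t0 = 10 − 1 = 9.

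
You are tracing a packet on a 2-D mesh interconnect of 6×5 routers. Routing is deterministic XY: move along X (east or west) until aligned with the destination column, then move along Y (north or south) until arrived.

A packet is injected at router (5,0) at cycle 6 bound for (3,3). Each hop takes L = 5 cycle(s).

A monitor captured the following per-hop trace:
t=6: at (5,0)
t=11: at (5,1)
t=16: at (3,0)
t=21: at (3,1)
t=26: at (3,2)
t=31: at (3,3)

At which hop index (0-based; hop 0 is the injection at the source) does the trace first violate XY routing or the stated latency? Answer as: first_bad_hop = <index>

[1] (+0,+1) / 5c ⇒ BAD: Y-move but x=5≠3

first_bad_hop = 1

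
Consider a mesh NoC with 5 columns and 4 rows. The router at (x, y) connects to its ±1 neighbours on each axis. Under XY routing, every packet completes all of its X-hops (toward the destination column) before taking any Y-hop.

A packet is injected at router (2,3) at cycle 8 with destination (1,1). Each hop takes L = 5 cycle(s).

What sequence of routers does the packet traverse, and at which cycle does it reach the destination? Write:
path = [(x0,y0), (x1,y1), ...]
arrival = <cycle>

path = [(2,3), (1,3), (1,2), (1,1)]
arrival = 23

t=8: at (2,3)
t=13: at (1,3) after W
t=18: at (1,2) after S
t=23: at (1,1) after S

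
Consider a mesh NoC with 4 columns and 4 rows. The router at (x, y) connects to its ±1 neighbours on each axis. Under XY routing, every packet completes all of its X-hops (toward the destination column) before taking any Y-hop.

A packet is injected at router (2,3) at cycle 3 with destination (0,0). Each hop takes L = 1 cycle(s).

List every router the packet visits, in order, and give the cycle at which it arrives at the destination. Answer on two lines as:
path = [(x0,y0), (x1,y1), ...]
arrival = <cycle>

hop 0: (2,3) @ cyc 3
hop 1: (1,3) @ cyc 4  [W]
hop 2: (0,3) @ cyc 5  [W]
hop 3: (0,2) @ cyc 6  [S]
hop 4: (0,1) @ cyc 7  [S]
hop 5: (0,0) @ cyc 8  [S]

path = [(2,3), (1,3), (0,3), (0,2), (0,1), (0,0)]
arrival = 8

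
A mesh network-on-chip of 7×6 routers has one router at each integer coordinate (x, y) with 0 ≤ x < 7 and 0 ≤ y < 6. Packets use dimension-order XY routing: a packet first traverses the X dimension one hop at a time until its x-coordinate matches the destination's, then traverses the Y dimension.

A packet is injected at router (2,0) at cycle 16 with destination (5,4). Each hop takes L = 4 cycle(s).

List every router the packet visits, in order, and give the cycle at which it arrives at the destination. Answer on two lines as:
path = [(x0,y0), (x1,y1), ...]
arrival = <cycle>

path = [(2,0), (3,0), (4,0), (5,0), (5,1), (5,2), (5,3), (5,4)]
arrival = 44

src (2,0)  cyc=16
E→(3,0)  cyc=20
E→(4,0)  cyc=24
E→(5,0)  cyc=28
N→(5,1)  cyc=32
N→(5,2)  cyc=36
N→(5,3)  cyc=40
N→(5,4)  cyc=44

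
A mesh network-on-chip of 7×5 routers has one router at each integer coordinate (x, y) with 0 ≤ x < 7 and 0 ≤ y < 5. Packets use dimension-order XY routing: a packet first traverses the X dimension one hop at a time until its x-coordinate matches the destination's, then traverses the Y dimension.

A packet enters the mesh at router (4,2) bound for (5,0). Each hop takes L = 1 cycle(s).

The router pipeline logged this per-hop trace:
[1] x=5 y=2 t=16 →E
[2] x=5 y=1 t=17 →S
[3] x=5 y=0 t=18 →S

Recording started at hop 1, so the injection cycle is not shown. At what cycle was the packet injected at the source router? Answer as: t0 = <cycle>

t0 = 15

The first recorded entry is hop 1 at cycle 16.
Subtract one hop: t0 = 16 − 1 = 15.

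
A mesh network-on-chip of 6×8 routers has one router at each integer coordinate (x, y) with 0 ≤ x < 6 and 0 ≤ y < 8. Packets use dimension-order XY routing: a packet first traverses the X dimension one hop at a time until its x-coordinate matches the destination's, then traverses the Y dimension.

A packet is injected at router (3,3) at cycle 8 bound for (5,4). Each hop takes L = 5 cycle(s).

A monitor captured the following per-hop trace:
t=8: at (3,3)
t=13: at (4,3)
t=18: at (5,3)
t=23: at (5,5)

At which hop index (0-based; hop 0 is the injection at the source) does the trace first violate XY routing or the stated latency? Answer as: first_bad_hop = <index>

first_bad_hop = 3

  1: Δx=+1 Δy=+0 Δt=5 [ok]
  2: Δx=+1 Δy=+0 Δt=5 [ok]
  3: Δx=+0 Δy=+2 Δt=5 [BAD: non-unit step]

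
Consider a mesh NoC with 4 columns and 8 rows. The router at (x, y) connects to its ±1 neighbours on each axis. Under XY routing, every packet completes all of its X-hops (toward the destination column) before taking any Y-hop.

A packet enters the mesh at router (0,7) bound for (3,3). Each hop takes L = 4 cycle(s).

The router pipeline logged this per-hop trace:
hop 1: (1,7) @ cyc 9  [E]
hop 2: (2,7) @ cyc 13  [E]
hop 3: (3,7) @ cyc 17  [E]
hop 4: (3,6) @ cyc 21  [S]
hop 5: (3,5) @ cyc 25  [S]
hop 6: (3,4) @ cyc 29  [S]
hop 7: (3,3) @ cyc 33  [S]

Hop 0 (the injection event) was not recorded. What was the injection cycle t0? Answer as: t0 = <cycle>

t0 = 5

The first recorded entry is hop 1 at cycle 9.
So t0 = 9 − 1·4 = 5.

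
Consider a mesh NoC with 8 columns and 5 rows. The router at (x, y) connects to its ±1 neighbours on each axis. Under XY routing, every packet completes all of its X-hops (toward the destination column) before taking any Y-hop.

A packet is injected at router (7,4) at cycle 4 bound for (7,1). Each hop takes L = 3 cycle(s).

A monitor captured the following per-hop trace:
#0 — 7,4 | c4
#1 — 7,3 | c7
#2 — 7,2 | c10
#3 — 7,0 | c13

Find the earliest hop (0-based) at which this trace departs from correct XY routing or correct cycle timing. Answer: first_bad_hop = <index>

hop 1: step (+0,-1), +3 cyc — ok
hop 2: step (+0,-1), +3 cyc — ok
hop 3: step (+0,-2), +3 cyc — BAD: non-unit step

first_bad_hop = 3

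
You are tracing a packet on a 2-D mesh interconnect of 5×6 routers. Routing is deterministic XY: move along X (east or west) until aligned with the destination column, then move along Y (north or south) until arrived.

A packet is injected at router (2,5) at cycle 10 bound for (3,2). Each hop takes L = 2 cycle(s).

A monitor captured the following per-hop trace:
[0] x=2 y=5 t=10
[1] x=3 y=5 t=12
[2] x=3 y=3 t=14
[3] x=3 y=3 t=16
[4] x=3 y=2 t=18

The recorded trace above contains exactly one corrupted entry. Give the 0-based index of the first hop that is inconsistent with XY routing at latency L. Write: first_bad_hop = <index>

[1] (+1,+0) / 2c ⇒ ok
[2] (+0,-2) / 2c ⇒ BAD: non-unit step

first_bad_hop = 2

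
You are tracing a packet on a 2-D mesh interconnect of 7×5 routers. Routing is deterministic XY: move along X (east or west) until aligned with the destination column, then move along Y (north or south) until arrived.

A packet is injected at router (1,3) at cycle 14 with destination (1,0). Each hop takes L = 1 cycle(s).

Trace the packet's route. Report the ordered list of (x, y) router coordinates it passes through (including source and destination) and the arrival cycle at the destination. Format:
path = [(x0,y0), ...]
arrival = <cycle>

path = [(1,3), (1,2), (1,1), (1,0)]
arrival = 17

[0] x=1 y=3 t=14
[1] x=1 y=2 t=15 →S
[2] x=1 y=1 t=16 →S
[3] x=1 y=0 t=17 →S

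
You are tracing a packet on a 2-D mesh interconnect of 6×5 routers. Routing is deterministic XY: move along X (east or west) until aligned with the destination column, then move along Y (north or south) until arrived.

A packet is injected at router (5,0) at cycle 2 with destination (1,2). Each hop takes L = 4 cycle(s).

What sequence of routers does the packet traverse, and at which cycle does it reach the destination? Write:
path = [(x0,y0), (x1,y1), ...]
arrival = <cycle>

src (5,0)  cyc=2
W→(4,0)  cyc=6
W→(3,0)  cyc=10
W→(2,0)  cyc=14
W→(1,0)  cyc=18
N→(1,1)  cyc=22
N→(1,2)  cyc=26

path = [(5,0), (4,0), (3,0), (2,0), (1,0), (1,1), (1,2)]
arrival = 26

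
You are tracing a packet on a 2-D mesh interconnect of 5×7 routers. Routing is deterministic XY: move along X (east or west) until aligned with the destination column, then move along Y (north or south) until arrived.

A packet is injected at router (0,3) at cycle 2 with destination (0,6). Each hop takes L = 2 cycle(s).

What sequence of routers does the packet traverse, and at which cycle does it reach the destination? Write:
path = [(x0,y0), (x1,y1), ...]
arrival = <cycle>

[0] x=0 y=3 t=2
[1] x=0 y=4 t=4 →N
[2] x=0 y=5 t=6 →N
[3] x=0 y=6 t=8 →N

path = [(0,3), (0,4), (0,5), (0,6)]
arrival = 8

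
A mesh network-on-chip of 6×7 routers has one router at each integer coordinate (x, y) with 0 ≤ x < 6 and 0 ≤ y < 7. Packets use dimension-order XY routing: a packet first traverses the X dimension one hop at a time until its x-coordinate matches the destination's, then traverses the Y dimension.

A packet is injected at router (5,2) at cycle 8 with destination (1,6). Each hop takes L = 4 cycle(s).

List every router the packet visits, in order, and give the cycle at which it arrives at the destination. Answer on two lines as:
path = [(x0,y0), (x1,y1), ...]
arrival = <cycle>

path = [(5,2), (4,2), (3,2), (2,2), (1,2), (1,3), (1,4), (1,5), (1,6)]
arrival = 40

hop 0: (5,2) @ cyc 8
hop 1: (4,2) @ cyc 12  [W]
hop 2: (3,2) @ cyc 16  [W]
hop 3: (2,2) @ cyc 20  [W]
hop 4: (1,2) @ cyc 24  [W]
hop 5: (1,3) @ cyc 28  [N]
hop 6: (1,4) @ cyc 32  [N]
hop 7: (1,5) @ cyc 36  [N]
hop 8: (1,6) @ cyc 40  [N]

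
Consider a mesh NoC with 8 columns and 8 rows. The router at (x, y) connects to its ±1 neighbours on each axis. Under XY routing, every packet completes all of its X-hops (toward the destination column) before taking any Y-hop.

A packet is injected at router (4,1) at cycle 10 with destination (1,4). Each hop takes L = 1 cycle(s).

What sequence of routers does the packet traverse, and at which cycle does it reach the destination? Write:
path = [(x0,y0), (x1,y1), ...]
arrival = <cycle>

t=10: at (4,1)
t=11: at (3,1) after W
t=12: at (2,1) after W
t=13: at (1,1) after W
t=14: at (1,2) after N
t=15: at (1,3) after N
t=16: at (1,4) after N

path = [(4,1), (3,1), (2,1), (1,1), (1,2), (1,3), (1,4)]
arrival = 16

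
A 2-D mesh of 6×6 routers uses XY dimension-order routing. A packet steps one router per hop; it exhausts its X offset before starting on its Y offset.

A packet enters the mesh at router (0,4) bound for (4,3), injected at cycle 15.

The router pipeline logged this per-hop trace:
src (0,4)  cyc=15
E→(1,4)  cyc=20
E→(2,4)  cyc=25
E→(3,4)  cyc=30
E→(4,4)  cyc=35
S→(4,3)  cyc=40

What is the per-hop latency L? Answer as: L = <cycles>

cyc[1] − cyc[0] = 20 − 15 = 5.
That increment is L by definition: L = 5.

L = 5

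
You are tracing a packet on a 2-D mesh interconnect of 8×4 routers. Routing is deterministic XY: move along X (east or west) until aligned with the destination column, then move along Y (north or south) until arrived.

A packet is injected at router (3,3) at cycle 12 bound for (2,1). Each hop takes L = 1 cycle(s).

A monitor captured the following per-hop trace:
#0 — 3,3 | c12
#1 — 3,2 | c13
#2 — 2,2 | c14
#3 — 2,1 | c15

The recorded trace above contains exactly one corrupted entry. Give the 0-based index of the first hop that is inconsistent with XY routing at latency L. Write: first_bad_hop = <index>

first_bad_hop = 1

[1] (+0,-1) / 1c ⇒ BAD: Y-move but x=3≠2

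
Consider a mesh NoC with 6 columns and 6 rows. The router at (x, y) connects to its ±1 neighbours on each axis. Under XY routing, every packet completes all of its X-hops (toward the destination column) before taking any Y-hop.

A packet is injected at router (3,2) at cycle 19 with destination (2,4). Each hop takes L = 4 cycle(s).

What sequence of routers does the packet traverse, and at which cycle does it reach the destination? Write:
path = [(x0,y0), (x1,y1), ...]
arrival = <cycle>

path = [(3,2), (2,2), (2,3), (2,4)]
arrival = 31

src (3,2)  cyc=19
W→(2,2)  cyc=23
N→(2,3)  cyc=27
N→(2,4)  cyc=31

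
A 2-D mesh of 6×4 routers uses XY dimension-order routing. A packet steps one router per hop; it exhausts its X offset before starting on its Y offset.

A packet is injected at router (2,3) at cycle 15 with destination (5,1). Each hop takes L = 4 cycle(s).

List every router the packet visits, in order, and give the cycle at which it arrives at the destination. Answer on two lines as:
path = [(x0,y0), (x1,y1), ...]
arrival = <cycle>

hop 0: (2,3) @ cyc 15
hop 1: (3,3) @ cyc 19  [E]
hop 2: (4,3) @ cyc 23  [E]
hop 3: (5,3) @ cyc 27  [E]
hop 4: (5,2) @ cyc 31  [S]
hop 5: (5,1) @ cyc 35  [S]

path = [(2,3), (3,3), (4,3), (5,3), (5,2), (5,1)]
arrival = 35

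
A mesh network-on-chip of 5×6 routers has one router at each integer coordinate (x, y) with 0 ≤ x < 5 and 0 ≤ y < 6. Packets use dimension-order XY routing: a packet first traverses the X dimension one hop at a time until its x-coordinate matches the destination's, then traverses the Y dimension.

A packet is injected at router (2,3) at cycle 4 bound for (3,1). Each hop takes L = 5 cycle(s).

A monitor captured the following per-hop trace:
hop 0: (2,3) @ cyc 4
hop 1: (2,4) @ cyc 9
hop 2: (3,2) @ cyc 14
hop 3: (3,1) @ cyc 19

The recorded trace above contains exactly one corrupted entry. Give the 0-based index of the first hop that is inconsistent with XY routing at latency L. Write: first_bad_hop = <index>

[1] (+0,+1) / 5c ⇒ BAD: Y-move but x=2≠3

first_bad_hop = 1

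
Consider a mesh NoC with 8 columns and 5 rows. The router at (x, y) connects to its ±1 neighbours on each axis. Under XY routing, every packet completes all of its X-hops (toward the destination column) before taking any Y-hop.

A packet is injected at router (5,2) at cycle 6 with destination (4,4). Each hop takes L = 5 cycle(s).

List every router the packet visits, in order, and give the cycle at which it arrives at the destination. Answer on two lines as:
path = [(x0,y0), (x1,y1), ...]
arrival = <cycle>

path = [(5,2), (4,2), (4,3), (4,4)]
arrival = 21

#0 — 5,2 | c6
#1 — 4,2 | c11 | W
#2 — 4,3 | c16 | N
#3 — 4,4 | c21 | N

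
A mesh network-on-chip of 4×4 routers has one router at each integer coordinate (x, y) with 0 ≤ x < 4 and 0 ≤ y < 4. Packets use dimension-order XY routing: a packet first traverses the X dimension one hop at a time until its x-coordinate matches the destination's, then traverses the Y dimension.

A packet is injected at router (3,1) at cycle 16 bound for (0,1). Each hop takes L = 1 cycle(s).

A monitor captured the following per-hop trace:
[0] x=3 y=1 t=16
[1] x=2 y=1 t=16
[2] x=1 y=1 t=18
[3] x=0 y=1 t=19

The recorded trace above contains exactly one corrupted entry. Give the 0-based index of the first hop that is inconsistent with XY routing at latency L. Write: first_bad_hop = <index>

first_bad_hop = 1

[1] (-1,+0) / 0c ⇒ BAD: Δcyc=0≠L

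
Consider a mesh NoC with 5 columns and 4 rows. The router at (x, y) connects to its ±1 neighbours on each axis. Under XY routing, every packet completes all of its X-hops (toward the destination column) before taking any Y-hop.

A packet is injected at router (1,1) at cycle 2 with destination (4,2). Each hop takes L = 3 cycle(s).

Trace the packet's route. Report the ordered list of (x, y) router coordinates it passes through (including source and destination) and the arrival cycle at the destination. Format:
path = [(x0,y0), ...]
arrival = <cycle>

src (1,1)  cyc=2
E→(2,1)  cyc=5
E→(3,1)  cyc=8
E→(4,1)  cyc=11
N→(4,2)  cyc=14

path = [(1,1), (2,1), (3,1), (4,1), (4,2)]
arrival = 14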